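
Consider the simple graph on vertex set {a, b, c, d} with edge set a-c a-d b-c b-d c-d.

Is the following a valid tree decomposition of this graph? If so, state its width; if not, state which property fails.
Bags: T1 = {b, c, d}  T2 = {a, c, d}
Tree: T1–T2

Yes; width 2.

Checking the three conditions: (i) the bags cover all of {a, b, c, d}; (ii) for each edge, some bag contains both endpoints; (iii) the bags containing any fixed vertex form a subtree. All hold, so the decomposition is valid with width 3 − 1 = 2.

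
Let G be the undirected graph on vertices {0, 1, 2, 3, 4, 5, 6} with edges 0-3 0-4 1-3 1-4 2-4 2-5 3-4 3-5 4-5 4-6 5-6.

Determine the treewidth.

A width-2 tree decomposition is:
Bags: B1 = {3, 4, 5}  B2 = {2, 4, 5}  B3 = {4, 5, 6}  B4 = {1, 3, 4}  B5 = {0, 3, 4}
Tree: B1–B2, B1–B3, B1–B4, B1–B5
The largest bag has 3 vertices, giving width 2; this decomposition certifies tw(G) ≤ 2. For the lower bound, the 3 vertices {2, 4, 5} are pairwise adjacent, and any tree decomposition puts a clique entirely inside one bag — forcing width ≥ 2. Combining the bounds, tw(G) = 2.

2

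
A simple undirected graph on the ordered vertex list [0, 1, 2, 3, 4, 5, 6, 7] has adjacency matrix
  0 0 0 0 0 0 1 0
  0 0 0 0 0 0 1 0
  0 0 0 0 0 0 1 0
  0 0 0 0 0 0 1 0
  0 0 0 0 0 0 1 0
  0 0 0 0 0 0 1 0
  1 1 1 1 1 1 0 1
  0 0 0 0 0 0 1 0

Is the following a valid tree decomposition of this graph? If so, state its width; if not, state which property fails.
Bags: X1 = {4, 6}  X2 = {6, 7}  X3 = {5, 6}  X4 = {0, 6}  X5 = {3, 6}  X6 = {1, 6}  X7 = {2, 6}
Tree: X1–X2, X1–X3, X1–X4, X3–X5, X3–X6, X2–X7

Vertex coverage: the bags together contain {0, 1, 2, 3, 4, 5, 6, 7}, the full vertex set. Edge coverage: each edge of G has both endpoints in at least one bag. Running intersection: for every vertex, the bags containing it form a connected subtree. All three properties hold, so this is a valid tree decomposition of width max|bag| − 1 = 1, and hence tw(G) ≤ 1.

Yes; width 1.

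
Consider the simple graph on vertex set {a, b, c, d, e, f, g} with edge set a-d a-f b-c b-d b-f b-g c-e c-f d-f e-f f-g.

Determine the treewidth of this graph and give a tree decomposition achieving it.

Treewidth 2.
Bags: B1 = {b, c, f}  B2 = {b, d, f}  B3 = {c, e, f}  B4 = {b, f, g}  B5 = {a, d, f}
Tree: B1–B2, B1–B3, B1–B4, B2–B5

Each bag holds 3 vertices, so the decomposition has width 2, which upper-bounds the treewidth. For the lower bound, the 3 vertices {c, e, f} are pairwise adjacent, and any tree decomposition puts a clique entirely inside one bag — forcing width ≥ 2. The upper and lower bounds meet at 2, so that is the treewidth.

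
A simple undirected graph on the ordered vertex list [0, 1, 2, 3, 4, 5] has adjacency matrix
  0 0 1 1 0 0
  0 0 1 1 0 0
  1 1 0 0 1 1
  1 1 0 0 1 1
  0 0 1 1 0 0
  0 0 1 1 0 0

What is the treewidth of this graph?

A width-2 tree decomposition is:
Bags: B1 = {1, 2, 3}  B2 = {2, 3, 5}  B3 = {2, 3, 4}  B4 = {0, 2, 3}
Tree: B1–B2, B2–B3, B3–B4
Each bag holds 3 vertices, so the decomposition has width 2, which upper-bounds the treewidth. For the lower bound, G contains the cycle 2–1–3–5–2, so G is not a forest; only forests have treewidth ≤ 1, hence tw(G) ≥ 2. The upper and lower bounds meet at 2, so that is the treewidth.

2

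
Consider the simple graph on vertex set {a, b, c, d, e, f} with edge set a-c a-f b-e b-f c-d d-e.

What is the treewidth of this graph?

A width-2 tree decomposition is:
Bags: B1 = {b, e, f}  B2 = {d, e, f}  B3 = {c, d, f}  B4 = {a, c, f}
Tree: B1–B2, B2–B3, B3–B4
Each bag holds 3 vertices, so the decomposition has width 2, which upper-bounds the treewidth. For the lower bound, G contains the cycle f–b–e–d–c–a–f, so G is not a forest; only forests have treewidth ≤ 1, hence tw(G) ≥ 2. The upper and lower bounds meet at 2, so that is the treewidth.

2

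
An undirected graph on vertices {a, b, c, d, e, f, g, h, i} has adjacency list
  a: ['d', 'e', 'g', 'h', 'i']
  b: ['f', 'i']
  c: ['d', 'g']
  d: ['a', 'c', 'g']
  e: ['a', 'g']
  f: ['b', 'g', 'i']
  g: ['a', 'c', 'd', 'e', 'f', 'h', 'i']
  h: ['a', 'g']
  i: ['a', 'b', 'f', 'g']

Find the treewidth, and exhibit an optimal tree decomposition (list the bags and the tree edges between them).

The largest bag has 3 vertices, giving width 2; this decomposition certifies tw(G) ≤ 2. Conversely, {a, d, g} is a clique of size 3, and the vertices of any clique must share a bag in every tree decomposition; so some bag has ≥ 3 vertices and tw(G) ≥ 2. The upper and lower bounds meet at 2, so that is the treewidth.

Treewidth 2.
Bags: B1 = {a, d, g}  B2 = {a, g, i}  B3 = {f, g, i}  B4 = {a, g, h}  B5 = {b, f, i}  B6 = {c, d, g}  B7 = {a, e, g}
Tree: B1–B2, B2–B3, B1–B4, B3–B5, B1–B6, B4–B7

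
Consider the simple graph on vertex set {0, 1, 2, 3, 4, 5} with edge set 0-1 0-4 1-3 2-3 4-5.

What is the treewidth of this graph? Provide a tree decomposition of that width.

The largest bag has 2 vertices, giving width 1; this decomposition certifies tw(G) ≤ 1. Since G has at least one edge (e.g. 5–4), it is not an edgeless graph, so tw(G) ≥ 1. Combining the bounds, tw(G) = 1.

Treewidth 1.
Bags: B1 = {4, 5}  B2 = {0, 4}  B3 = {0, 1}  B4 = {1, 3}  B5 = {2, 3}
Tree: B1–B2, B2–B3, B3–B4, B4–B5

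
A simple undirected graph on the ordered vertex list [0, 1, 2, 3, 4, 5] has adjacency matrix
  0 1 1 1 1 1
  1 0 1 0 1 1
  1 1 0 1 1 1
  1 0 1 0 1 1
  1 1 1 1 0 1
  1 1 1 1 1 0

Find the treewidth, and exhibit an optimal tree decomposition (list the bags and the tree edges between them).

Each bag holds 5 vertices, so the decomposition has width 4, which upper-bounds the treewidth. Conversely, {0, 1, 2, 4, 5} is a clique of size 5, and the vertices of any clique must share a bag in every tree decomposition; so some bag has ≥ 5 vertices and tw(G) ≥ 4. Therefore the treewidth is 4.

Treewidth 4.
One such decomposition:
Bags: B1 = {0, 2, 3, 4, 5}  B2 = {0, 1, 2, 4, 5}
Tree: B1–B2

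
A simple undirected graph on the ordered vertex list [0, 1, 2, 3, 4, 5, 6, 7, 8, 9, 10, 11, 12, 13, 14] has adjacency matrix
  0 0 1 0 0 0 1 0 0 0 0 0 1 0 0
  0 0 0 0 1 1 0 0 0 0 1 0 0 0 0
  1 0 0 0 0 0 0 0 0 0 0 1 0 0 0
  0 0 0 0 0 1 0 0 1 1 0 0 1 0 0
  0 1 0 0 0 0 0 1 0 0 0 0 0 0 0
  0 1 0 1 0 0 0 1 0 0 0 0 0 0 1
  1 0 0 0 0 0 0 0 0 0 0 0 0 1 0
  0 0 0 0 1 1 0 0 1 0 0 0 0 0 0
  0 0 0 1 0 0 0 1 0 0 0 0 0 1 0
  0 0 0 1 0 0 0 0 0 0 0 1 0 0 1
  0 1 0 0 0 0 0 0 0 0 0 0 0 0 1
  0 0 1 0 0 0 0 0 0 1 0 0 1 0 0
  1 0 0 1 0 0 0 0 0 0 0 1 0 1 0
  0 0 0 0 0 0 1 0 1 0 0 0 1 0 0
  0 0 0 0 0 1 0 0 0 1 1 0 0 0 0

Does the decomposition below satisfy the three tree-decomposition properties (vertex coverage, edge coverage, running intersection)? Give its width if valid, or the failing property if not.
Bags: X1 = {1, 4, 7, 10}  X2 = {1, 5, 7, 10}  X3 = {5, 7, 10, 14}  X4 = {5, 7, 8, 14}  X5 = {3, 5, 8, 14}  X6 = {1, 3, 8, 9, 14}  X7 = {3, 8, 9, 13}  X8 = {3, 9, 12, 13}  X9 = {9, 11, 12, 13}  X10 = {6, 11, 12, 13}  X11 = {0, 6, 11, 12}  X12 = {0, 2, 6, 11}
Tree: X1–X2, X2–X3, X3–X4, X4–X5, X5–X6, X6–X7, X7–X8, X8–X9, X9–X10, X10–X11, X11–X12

A tree decomposition must satisfy three properties: every vertex lies in some bag; for every edge, both endpoints lie together in some bag; and for every vertex, the bags containing it form a connected subtree. Here bags containing vertex 1 are not connected in the tree, so the decomposition is invalid.

No — bags containing vertex 1 are not connected in the tree.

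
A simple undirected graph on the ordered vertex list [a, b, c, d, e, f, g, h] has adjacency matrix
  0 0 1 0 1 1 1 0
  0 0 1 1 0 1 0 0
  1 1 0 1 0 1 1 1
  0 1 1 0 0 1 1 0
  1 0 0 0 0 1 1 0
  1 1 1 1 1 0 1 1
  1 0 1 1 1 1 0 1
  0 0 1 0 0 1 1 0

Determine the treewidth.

A width-3 tree decomposition is:
Bags: B1 = {a, c, f, g}  B2 = {c, f, g, h}  B3 = {a, e, f, g}  B4 = {c, d, f, g}  B5 = {b, c, d, f}
Tree: B1–B2, B1–B3, B2–B4, B4–B5
The largest bag has 4 vertices, giving width 3; this decomposition certifies tw(G) ≤ 3. Conversely, {a, e, f, g} is a clique of size 4, and the vertices of any clique must share a bag in every tree decomposition; so some bag has ≥ 4 vertices and tw(G) ≥ 3. The upper and lower bounds meet at 3, so that is the treewidth.

3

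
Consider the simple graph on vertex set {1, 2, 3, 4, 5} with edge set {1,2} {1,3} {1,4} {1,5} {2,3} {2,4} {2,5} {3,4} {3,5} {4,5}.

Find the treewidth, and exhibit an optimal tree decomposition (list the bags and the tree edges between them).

Treewidth 4.
One optimal decomposition is:
Bags: B1 = {1, 2, 3, 4, 5}
Tree: (single bag)

A single bag containing all 5 vertices is trivially a valid decomposition of width 4. For the lower bound, the 5 vertices {1, 2, 3, 4, 5} are pairwise adjacent, and any tree decomposition puts a clique entirely inside one bag — forcing width ≥ 4. The upper and lower bounds meet at 4, so that is the treewidth.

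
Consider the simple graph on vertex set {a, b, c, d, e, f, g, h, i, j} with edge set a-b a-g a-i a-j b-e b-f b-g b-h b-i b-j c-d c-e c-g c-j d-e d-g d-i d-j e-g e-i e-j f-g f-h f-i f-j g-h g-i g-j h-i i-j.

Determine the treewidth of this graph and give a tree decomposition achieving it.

The largest bag has 5 vertices, giving width 4; this decomposition certifies tw(G) ≤ 4. Conversely, {c, d, e, g, j} is a clique of size 5, and the vertices of any clique must share a bag in every tree decomposition; so some bag has ≥ 5 vertices and tw(G) ≥ 4. Therefore the treewidth is 4.

Treewidth 4.
One such decomposition:
Bags: B1 = {a, b, g, i, j}  B2 = {b, e, g, i, j}  B3 = {d, e, g, i, j}  B4 = {c, d, e, g, j}  B5 = {b, f, g, i, j}  B6 = {b, f, g, h, i}
Tree: B1–B2, B2–B3, B3–B4, B1–B5, B5–B6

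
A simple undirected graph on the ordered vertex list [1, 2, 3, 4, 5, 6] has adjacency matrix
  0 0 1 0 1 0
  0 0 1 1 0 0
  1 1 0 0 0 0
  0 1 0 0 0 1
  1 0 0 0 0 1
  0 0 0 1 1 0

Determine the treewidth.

2

A width-2 tree decomposition is:
Bags: B1 = {1, 2, 3}  B2 = {1, 2, 4}  B3 = {1, 4, 6}  B4 = {1, 5, 6}
Tree: B1–B2, B2–B3, B3–B4
Every bag has size at most 3, so the width is 3 − 1 = 2 and tw(G) ≤ 2. Since 1–3–2–4–6–5–1 is a cycle in G, G is not acyclic. Forests are exactly the graphs of treewidth ≤ 1, so tw(G) ≥ 2. Combining the bounds, tw(G) = 2.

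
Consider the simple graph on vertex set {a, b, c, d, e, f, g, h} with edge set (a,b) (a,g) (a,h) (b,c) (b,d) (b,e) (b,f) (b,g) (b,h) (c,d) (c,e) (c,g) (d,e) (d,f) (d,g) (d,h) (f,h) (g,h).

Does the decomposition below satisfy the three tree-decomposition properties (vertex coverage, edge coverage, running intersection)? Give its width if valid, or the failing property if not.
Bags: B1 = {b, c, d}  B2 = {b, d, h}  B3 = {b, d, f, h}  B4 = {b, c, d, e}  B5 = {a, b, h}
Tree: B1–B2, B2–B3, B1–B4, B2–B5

A tree decomposition must satisfy three properties: every vertex lies in some bag; for every edge, both endpoints lie together in some bag; and for every vertex, the bags containing it form a connected subtree. Here vertex g appears in no bag, so the decomposition is invalid.

No — vertex g appears in no bag.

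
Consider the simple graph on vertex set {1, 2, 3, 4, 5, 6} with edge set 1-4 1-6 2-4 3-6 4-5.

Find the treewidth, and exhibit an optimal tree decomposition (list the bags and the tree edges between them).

Treewidth 1.
Bags: B1 = {1, 4}  B2 = {1, 6}  B3 = {3, 6}  B4 = {4, 5}  B5 = {2, 4}
Tree: B1–B2, B2–B3, B1–B4, B4–B5

Each bag holds 2 vertices, so the decomposition has width 1, which upper-bounds the treewidth. G has an edge, so its treewidth is at least 1. Combining the bounds, tw(G) = 1.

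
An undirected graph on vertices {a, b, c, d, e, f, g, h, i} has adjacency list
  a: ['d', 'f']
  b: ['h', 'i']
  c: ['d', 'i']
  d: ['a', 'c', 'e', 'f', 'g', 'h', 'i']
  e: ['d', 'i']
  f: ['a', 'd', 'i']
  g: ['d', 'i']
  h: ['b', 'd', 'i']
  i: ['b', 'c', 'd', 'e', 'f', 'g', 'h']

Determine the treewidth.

A width-2 tree decomposition is:
Bags: B1 = {c, d, i}  B2 = {d, h, i}  B3 = {d, g, i}  B4 = {d, f, i}  B5 = {b, h, i}  B6 = {d, e, i}  B7 = {a, d, f}
Tree: B1–B2, B1–B3, B1–B4, B2–B5, B2–B6, B4–B7
Every bag has size at most 3, so the width is 3 − 1 = 2 and tw(G) ≤ 2. For the lower bound, the 3 vertices {a, d, f} are pairwise adjacent, and any tree decomposition puts a clique entirely inside one bag — forcing width ≥ 2. Hence tw(G) = 2 exactly.

2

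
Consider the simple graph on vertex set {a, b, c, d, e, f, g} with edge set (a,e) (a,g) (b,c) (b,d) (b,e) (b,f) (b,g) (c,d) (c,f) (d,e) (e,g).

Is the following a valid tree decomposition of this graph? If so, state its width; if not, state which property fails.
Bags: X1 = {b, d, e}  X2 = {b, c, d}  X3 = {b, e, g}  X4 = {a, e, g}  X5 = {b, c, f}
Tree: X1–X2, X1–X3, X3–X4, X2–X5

Checking the three conditions: (i) the bags cover all of {a, b, c, d, e, f, g}; (ii) for each edge, some bag contains both endpoints; (iii) the bags containing any fixed vertex form a subtree. All hold, so the decomposition is valid with width 3 − 1 = 2.

Yes; width 2.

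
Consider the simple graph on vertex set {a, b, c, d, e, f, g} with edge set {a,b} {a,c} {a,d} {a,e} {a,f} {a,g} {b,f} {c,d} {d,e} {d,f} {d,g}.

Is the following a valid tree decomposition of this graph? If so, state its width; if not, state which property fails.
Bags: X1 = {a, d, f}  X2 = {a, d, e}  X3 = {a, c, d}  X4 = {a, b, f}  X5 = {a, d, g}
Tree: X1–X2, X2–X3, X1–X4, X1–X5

Checking the three conditions: (i) the bags cover all of {a, b, c, d, e, f, g}; (ii) for each edge, some bag contains both endpoints; (iii) the bags containing any fixed vertex form a subtree. All hold, so the decomposition is valid with width 3 − 1 = 2.

Yes; width 2.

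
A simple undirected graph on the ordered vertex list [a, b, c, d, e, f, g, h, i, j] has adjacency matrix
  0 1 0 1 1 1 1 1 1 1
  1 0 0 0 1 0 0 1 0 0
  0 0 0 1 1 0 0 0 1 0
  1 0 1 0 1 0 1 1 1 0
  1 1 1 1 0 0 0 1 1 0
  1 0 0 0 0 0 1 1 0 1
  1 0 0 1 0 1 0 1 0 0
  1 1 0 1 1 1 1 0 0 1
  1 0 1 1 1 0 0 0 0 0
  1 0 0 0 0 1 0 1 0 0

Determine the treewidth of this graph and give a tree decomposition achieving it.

Treewidth 3.
Bags: B1 = {a, d, e, h}  B2 = {a, b, e, h}  B3 = {a, d, g, h}  B4 = {a, d, e, i}  B5 = {a, f, g, h}  B6 = {a, f, h, j}  B7 = {c, d, e, i}
Tree: B1–B2, B1–B3, B1–B4, B3–B5, B5–B6, B4–B7

The largest bag has 4 vertices, giving width 3; this decomposition certifies tw(G) ≤ 3. For the lower bound, the 4 vertices {c, d, e, i} are pairwise adjacent, and any tree decomposition puts a clique entirely inside one bag — forcing width ≥ 3. Combining the bounds, tw(G) = 3.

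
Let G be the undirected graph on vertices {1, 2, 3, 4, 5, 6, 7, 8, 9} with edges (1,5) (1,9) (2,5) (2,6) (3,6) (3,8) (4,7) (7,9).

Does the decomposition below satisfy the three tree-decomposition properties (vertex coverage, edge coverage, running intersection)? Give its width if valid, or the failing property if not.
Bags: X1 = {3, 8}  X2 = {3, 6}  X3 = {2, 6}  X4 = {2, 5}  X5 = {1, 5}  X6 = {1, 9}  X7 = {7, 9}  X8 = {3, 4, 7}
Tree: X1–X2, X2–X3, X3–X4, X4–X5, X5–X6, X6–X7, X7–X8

A tree decomposition must satisfy three properties: every vertex lies in some bag; for every edge, both endpoints lie together in some bag; and for every vertex, the bags containing it form a connected subtree. Here bags containing vertex 3 are not connected in the tree, so the decomposition is invalid.

No — bags containing vertex 3 are not connected in the tree.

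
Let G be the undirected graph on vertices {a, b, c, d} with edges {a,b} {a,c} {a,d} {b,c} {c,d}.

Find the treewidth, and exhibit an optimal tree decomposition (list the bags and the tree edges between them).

Each bag holds 3 vertices, so the decomposition has width 2, which upper-bounds the treewidth. Conversely, {a, c, d} is a clique of size 3, and the vertices of any clique must share a bag in every tree decomposition; so some bag has ≥ 3 vertices and tw(G) ≥ 2. Therefore the treewidth is 2.

Treewidth 2.
One optimal decomposition is:
Bags: B1 = {a, c, d}  B2 = {a, b, c}
Tree: B1–B2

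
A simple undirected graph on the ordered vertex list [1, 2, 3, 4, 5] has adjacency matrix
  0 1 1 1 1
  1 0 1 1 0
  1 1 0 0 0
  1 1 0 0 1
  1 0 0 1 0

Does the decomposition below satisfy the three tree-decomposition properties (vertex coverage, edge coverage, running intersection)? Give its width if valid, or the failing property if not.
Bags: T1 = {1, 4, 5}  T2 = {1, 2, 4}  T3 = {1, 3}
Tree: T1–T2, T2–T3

A tree decomposition must satisfy three properties: every vertex lies in some bag; for every edge, both endpoints lie together in some bag; and for every vertex, the bags containing it form a connected subtree. Here edge (2,3) lies in no bag, so the decomposition is invalid.

No — edge (2,3) lies in no bag.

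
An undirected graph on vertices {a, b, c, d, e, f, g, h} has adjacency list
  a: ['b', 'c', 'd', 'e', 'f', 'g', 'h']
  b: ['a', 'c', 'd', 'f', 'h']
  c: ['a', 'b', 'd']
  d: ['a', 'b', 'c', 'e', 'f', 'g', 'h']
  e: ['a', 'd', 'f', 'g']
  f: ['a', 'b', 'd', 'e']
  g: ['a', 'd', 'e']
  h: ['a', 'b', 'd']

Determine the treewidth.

A width-3 tree decomposition is:
Bags: B1 = {a, b, d, h}  B2 = {a, b, d, f}  B3 = {a, d, e, f}  B4 = {a, d, e, g}  B5 = {a, b, c, d}
Tree: B1–B2, B2–B3, B3–B4, B1–B5
Every bag has size at most 4, so the width is 4 − 1 = 3 and tw(G) ≤ 3. On the other hand G contains the 4-clique {a, d, e, g}. A clique must lie in a single bag of any decomposition, so no decomposition can have width below 3. The upper and lower bounds meet at 3, so that is the treewidth.

3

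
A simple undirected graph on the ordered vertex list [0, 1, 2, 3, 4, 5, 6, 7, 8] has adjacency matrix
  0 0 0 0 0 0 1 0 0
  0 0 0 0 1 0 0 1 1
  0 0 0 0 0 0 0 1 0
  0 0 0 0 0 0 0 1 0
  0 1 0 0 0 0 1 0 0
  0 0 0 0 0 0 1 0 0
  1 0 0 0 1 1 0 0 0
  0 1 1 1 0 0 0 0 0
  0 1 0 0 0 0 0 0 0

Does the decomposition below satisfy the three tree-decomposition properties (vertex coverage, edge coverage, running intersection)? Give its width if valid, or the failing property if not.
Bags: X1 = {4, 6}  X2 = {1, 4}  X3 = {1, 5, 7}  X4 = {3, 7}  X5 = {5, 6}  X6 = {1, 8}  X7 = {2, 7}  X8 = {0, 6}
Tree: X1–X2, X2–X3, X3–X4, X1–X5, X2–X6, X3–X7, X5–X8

A tree decomposition must satisfy three properties: every vertex lies in some bag; for every edge, both endpoints lie together in some bag; and for every vertex, the bags containing it form a connected subtree. Here bags containing vertex 5 are not connected in the tree, so the decomposition is invalid.

No — bags containing vertex 5 are not connected in the tree.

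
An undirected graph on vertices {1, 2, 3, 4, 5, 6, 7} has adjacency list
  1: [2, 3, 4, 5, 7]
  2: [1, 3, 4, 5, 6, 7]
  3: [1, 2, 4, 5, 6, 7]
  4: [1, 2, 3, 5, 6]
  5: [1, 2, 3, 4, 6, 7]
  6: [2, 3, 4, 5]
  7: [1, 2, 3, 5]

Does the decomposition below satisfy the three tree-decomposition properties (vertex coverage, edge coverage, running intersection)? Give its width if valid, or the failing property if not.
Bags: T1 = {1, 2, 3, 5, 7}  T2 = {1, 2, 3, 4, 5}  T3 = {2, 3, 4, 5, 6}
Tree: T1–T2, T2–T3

Vertex coverage: the bags together contain {1, 2, 3, 4, 5, 6, 7}, the full vertex set. Edge coverage: each edge of G has both endpoints in at least one bag. Running intersection: for every vertex, the bags containing it form a connected subtree. All three properties hold, so this is a valid tree decomposition of width max|bag| − 1 = 4, and hence tw(G) ≤ 4.

Yes; width 4.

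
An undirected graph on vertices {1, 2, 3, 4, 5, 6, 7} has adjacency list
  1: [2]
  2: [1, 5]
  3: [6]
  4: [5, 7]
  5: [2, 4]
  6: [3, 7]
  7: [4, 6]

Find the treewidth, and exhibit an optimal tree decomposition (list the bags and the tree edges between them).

Each bag holds 2 vertices, so the decomposition has width 1, which upper-bounds the treewidth. Since G has at least one edge (e.g. 3–6), it is not an edgeless graph, so tw(G) ≥ 1. Combining the bounds, tw(G) = 1.

Treewidth 1.
One optimal decomposition is:
Bags: B1 = {3, 6}  B2 = {6, 7}  B3 = {4, 7}  B4 = {4, 5}  B5 = {2, 5}  B6 = {1, 2}
Tree: B1–B2, B2–B3, B3–B4, B4–B5, B5–B6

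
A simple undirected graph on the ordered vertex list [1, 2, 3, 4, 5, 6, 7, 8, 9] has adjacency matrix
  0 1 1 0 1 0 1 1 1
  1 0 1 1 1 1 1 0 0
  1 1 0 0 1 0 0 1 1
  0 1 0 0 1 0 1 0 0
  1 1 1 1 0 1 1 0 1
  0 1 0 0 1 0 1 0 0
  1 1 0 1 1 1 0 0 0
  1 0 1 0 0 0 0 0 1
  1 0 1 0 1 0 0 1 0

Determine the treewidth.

3

A width-3 tree decomposition is:
Bags: B1 = {1, 2, 3, 5}  B2 = {1, 2, 5, 7}  B3 = {2, 4, 5, 7}  B4 = {1, 3, 5, 9}  B5 = {2, 5, 6, 7}  B6 = {1, 3, 8, 9}
Tree: B1–B2, B2–B3, B1–B4, B3–B5, B4–B6
The largest bag has 4 vertices, giving width 3; this decomposition certifies tw(G) ≤ 3. For the lower bound, the 4 vertices {1, 3, 8, 9} are pairwise adjacent, and any tree decomposition puts a clique entirely inside one bag — forcing width ≥ 3. The upper and lower bounds meet at 3, so that is the treewidth.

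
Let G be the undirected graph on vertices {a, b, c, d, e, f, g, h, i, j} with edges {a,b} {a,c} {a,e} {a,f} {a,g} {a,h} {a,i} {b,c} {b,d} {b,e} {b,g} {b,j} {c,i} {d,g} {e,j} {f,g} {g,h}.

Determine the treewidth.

A width-2 tree decomposition is:
Bags: B1 = {a, g, h}  B2 = {a, b, g}  B3 = {a, b, c}  B4 = {a, b, e}  B5 = {b, d, g}  B6 = {a, c, i}  B7 = {b, e, j}  B8 = {a, f, g}
Tree: B1–B2, B2–B3, B2–B4, B2–B5, B3–B6, B4–B7, B2–B8
Every bag has size at most 3, so the width is 3 − 1 = 2 and tw(G) ≤ 2. On the other hand G contains the 3-clique {b, d, g}. A clique must lie in a single bag of any decomposition, so no decomposition can have width below 2. Combining the bounds, tw(G) = 2.

2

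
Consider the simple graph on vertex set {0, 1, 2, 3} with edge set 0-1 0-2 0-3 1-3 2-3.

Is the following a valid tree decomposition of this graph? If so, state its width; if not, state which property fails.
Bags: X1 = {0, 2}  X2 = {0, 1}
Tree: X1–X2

A tree decomposition must satisfy three properties: every vertex lies in some bag; for every edge, both endpoints lie together in some bag; and for every vertex, the bags containing it form a connected subtree. Here vertex 3 appears in no bag, so the decomposition is invalid.

No — vertex 3 appears in no bag.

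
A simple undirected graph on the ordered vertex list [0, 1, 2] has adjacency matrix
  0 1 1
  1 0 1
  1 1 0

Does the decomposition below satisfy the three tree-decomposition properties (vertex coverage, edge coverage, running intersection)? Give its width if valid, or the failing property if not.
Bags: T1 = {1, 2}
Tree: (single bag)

No — vertex 0 appears in no bag.

A tree decomposition must satisfy three properties: every vertex lies in some bag; for every edge, both endpoints lie together in some bag; and for every vertex, the bags containing it form a connected subtree. Here vertex 0 appears in no bag, so the decomposition is invalid.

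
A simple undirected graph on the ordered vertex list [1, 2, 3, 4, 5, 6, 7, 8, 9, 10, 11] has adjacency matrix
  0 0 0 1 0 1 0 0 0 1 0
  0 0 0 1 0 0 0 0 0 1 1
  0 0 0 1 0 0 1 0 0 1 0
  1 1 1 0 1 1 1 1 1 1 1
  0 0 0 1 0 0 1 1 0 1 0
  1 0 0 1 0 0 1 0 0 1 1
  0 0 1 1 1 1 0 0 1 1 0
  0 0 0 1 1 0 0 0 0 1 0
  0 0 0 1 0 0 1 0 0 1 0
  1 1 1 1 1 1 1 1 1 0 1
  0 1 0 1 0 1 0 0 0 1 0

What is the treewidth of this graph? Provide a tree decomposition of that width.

Each bag holds 4 vertices, so the decomposition has width 3, which upper-bounds the treewidth. On the other hand G contains the 4-clique {1, 4, 6, 10}. A clique must lie in a single bag of any decomposition, so no decomposition can have width below 3. Therefore the treewidth is 3.

Treewidth 3.
Bags: B1 = {4, 5, 7, 10}  B2 = {4, 6, 7, 10}  B3 = {4, 6, 10, 11}  B4 = {4, 5, 8, 10}  B5 = {1, 4, 6, 10}  B6 = {2, 4, 10, 11}  B7 = {3, 4, 7, 10}  B8 = {4, 7, 9, 10}
Tree: B1–B2, B2–B3, B1–B4, B3–B5, B3–B6, B1–B7, B1–B8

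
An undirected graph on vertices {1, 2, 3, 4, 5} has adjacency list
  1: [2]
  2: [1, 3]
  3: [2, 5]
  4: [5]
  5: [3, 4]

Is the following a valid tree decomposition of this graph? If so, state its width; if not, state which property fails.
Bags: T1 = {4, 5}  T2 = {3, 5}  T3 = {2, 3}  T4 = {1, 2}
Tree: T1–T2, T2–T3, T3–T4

Yes; width 1.

Vertex coverage: the bags together contain {1, 2, 3, 4, 5}, the full vertex set. Edge coverage: each edge of G has both endpoints in at least one bag. Running intersection: for every vertex, the bags containing it form a connected subtree. All three properties hold, so this is a valid tree decomposition of width max|bag| − 1 = 1, and hence tw(G) ≤ 1.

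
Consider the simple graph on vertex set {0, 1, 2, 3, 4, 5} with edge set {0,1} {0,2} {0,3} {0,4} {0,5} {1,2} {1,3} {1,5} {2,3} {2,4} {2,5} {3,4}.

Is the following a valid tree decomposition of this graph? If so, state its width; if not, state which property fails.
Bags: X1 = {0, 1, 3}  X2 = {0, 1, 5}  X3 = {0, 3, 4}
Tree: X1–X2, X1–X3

No — vertex 2 appears in no bag.

A tree decomposition must satisfy three properties: every vertex lies in some bag; for every edge, both endpoints lie together in some bag; and for every vertex, the bags containing it form a connected subtree. Here vertex 2 appears in no bag, so the decomposition is invalid.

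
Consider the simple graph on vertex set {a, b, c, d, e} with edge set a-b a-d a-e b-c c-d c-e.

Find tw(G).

2

A width-2 tree decomposition is:
Bags: B1 = {a, c, d}  B2 = {a, c, e}  B3 = {a, b, c}
Tree: B1–B2, B2–B3
Every bag has size at most 3, so the width is 3 − 1 = 2 and tw(G) ≤ 2. The edges d–a–e–c–d form a cycle, so G is not a tree and its treewidth is at least 2. Hence tw(G) = 2 exactly.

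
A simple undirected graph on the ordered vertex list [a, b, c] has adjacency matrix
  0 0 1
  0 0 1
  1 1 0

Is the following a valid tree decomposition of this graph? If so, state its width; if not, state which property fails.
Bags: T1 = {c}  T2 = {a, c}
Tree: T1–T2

No — vertex b appears in no bag.

A tree decomposition must satisfy three properties: every vertex lies in some bag; for every edge, both endpoints lie together in some bag; and for every vertex, the bags containing it form a connected subtree. Here vertex b appears in no bag, so the decomposition is invalid.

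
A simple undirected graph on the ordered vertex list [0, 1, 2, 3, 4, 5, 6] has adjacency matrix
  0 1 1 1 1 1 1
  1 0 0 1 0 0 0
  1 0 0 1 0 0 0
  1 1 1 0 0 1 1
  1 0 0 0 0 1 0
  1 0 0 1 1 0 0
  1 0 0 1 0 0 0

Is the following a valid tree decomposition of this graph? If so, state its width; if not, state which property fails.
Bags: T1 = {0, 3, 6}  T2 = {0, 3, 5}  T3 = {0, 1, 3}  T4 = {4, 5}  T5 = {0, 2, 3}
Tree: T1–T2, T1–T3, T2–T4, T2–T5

A tree decomposition must satisfy three properties: every vertex lies in some bag; for every edge, both endpoints lie together in some bag; and for every vertex, the bags containing it form a connected subtree. Here edge (0,4) lies in no bag, so the decomposition is invalid.

No — edge (0,4) lies in no bag.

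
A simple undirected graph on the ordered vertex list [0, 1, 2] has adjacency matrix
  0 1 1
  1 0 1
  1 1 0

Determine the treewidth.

2

A width-2 tree decomposition is:
Bags: B1 = {0, 1, 2}
Tree: (single bag)
With just one bag of size 3, the width is 3 − 1 = 2, so tw(G) ≤ 2. On the other hand G contains the 3-clique {0, 1, 2}. A clique must lie in a single bag of any decomposition, so no decomposition can have width below 2. The upper and lower bounds meet at 2, so that is the treewidth.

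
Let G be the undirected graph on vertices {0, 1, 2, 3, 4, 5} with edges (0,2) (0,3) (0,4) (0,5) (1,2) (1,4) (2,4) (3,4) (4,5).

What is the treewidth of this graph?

2

A width-2 tree decomposition is:
Bags: B1 = {0, 3, 4}  B2 = {0, 2, 4}  B3 = {0, 4, 5}  B4 = {1, 2, 4}
Tree: B1–B2, B1–B3, B2–B4
Each bag holds 3 vertices, so the decomposition has width 2, which upper-bounds the treewidth. Conversely, {0, 2, 4} is a clique of size 3, and the vertices of any clique must share a bag in every tree decomposition; so some bag has ≥ 3 vertices and tw(G) ≥ 2. Combining the bounds, tw(G) = 2.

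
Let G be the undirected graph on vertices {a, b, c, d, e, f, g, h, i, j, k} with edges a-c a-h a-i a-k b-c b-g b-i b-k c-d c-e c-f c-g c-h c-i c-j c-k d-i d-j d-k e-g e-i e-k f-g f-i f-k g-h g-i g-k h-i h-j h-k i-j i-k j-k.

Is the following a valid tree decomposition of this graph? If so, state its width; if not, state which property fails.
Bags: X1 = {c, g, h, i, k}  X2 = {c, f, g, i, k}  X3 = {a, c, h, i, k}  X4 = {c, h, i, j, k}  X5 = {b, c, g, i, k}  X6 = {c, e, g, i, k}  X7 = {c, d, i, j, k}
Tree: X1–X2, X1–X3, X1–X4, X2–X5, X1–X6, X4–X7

Yes; width 4.

Vertex coverage: the bags together contain {a, b, c, d, e, f, g, h, i, j, k}, the full vertex set. Edge coverage: each edge of G has both endpoints in at least one bag. Running intersection: for every vertex, the bags containing it form a connected subtree. All three properties hold, so this is a valid tree decomposition of width max|bag| − 1 = 4, and hence tw(G) ≤ 4.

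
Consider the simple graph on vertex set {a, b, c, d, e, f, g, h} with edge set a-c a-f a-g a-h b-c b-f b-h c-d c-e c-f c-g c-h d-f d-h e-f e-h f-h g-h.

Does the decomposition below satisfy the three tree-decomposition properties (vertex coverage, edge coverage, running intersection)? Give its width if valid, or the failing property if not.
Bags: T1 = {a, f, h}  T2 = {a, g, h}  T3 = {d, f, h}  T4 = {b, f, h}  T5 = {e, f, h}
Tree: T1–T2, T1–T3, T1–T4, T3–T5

No — vertex c appears in no bag.

A tree decomposition must satisfy three properties: every vertex lies in some bag; for every edge, both endpoints lie together in some bag; and for every vertex, the bags containing it form a connected subtree. Here vertex c appears in no bag, so the decomposition is invalid.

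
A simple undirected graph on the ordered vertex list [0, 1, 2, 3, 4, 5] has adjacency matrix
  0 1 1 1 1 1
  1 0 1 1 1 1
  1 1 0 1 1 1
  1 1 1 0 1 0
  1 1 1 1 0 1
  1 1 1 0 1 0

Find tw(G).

4

A width-4 tree decomposition is:
Bags: B1 = {0, 1, 2, 4, 5}  B2 = {0, 1, 2, 3, 4}
Tree: B1–B2
The largest bag has 5 vertices, giving width 4; this decomposition certifies tw(G) ≤ 4. On the other hand G contains the 5-clique {0, 1, 2, 3, 4}. A clique must lie in a single bag of any decomposition, so no decomposition can have width below 4. Combining the bounds, tw(G) = 4.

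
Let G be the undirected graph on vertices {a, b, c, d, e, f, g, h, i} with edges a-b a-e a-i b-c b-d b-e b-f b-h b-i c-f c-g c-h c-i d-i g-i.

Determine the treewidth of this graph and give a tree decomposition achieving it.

Treewidth 2.
One such decomposition:
Bags: B1 = {b, c, i}  B2 = {c, g, i}  B3 = {b, d, i}  B4 = {b, c, f}  B5 = {b, c, h}  B6 = {a, b, i}  B7 = {a, b, e}
Tree: B1–B2, B1–B3, B1–B4, B1–B5, B1–B6, B6–B7

Every bag has size at most 3, so the width is 3 − 1 = 2 and tw(G) ≤ 2. For the lower bound, the 3 vertices {c, g, i} are pairwise adjacent, and any tree decomposition puts a clique entirely inside one bag — forcing width ≥ 2. Combining the bounds, tw(G) = 2.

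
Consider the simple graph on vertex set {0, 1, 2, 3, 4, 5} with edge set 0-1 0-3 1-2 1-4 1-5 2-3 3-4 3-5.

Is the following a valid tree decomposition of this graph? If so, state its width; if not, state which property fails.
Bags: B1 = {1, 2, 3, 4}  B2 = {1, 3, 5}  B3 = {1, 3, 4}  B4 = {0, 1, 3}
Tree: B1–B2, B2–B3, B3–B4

A tree decomposition must satisfy three properties: every vertex lies in some bag; for every edge, both endpoints lie together in some bag; and for every vertex, the bags containing it form a connected subtree. Here bags containing vertex 4 are not connected in the tree, so the decomposition is invalid.

No — bags containing vertex 4 are not connected in the tree.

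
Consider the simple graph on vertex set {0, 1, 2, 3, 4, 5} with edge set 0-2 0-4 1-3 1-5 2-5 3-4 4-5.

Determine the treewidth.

2

A width-2 tree decomposition is:
Bags: B1 = {1, 3, 4}  B2 = {1, 4, 5}  B3 = {0, 4, 5}  B4 = {0, 2, 5}
Tree: B1–B2, B2–B3, B3–B4
The largest bag has 3 vertices, giving width 2; this decomposition certifies tw(G) ≤ 2. For the lower bound, G contains the cycle 3–1–5–4–3, so G is not a forest; only forests have treewidth ≤ 1, hence tw(G) ≥ 2. Hence tw(G) = 2 exactly.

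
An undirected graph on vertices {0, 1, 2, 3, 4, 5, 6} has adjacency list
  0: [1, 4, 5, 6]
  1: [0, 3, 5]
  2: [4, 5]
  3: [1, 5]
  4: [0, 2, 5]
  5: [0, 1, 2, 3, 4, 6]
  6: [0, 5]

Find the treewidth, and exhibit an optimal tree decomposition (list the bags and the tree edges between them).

Each bag holds 3 vertices, so the decomposition has width 2, which upper-bounds the treewidth. On the other hand G contains the 3-clique {0, 1, 5}. A clique must lie in a single bag of any decomposition, so no decomposition can have width below 2. Hence tw(G) = 2 exactly.

Treewidth 2.
Bags: B1 = {0, 4, 5}  B2 = {0, 1, 5}  B3 = {2, 4, 5}  B4 = {0, 5, 6}  B5 = {1, 3, 5}
Tree: B1–B2, B1–B3, B1–B4, B2–B5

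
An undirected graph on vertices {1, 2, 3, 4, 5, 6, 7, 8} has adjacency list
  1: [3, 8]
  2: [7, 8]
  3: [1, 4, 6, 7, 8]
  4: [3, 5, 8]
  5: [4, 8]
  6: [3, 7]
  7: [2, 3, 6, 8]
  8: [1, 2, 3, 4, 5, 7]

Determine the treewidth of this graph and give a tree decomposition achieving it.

Every bag has size at most 3, so the width is 3 − 1 = 2 and tw(G) ≤ 2. On the other hand G contains the 3-clique {2, 7, 8}. A clique must lie in a single bag of any decomposition, so no decomposition can have width below 2. The upper and lower bounds meet at 2, so that is the treewidth.

Treewidth 2.
Bags: B1 = {3, 6, 7}  B2 = {3, 7, 8}  B3 = {3, 4, 8}  B4 = {2, 7, 8}  B5 = {1, 3, 8}  B6 = {4, 5, 8}
Tree: B1–B2, B2–B3, B2–B4, B3–B5, B3–B6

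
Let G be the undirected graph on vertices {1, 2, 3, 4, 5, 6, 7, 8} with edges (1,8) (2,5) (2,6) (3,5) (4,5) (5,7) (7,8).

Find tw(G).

A width-1 tree decomposition is:
Bags: B1 = {5, 7}  B2 = {2, 5}  B3 = {2, 6}  B4 = {3, 5}  B5 = {7, 8}  B6 = {4, 5}  B7 = {1, 8}
Tree: B1–B2, B2–B3, B2–B4, B1–B5, B1–B6, B5–B7
The largest bag has 2 vertices, giving width 1; this decomposition certifies tw(G) ≤ 1. G has an edge, so its treewidth is at least 1. The upper and lower bounds meet at 1, so that is the treewidth.

1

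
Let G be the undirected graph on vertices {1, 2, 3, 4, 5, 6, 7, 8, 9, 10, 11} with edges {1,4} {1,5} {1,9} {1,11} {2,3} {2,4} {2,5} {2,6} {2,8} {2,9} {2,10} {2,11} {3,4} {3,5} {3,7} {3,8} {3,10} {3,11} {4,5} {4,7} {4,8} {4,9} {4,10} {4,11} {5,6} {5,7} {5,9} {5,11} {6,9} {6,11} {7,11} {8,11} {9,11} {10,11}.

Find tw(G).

A width-4 tree decomposition is:
Bags: B1 = {2, 4, 5, 9, 11}  B2 = {2, 3, 4, 5, 11}  B3 = {1, 4, 5, 9, 11}  B4 = {2, 3, 4, 8, 11}  B5 = {2, 3, 4, 10, 11}  B6 = {3, 4, 5, 7, 11}  B7 = {2, 5, 6, 9, 11}
Tree: B1–B2, B1–B3, B2–B4, B4–B5, B2–B6, B1–B7
Every bag has size at most 5, so the width is 5 − 1 = 4 and tw(G) ≤ 4. Conversely, {1, 4, 5, 9, 11} is a clique of size 5, and the vertices of any clique must share a bag in every tree decomposition; so some bag has ≥ 5 vertices and tw(G) ≥ 4. Combining the bounds, tw(G) = 4.

4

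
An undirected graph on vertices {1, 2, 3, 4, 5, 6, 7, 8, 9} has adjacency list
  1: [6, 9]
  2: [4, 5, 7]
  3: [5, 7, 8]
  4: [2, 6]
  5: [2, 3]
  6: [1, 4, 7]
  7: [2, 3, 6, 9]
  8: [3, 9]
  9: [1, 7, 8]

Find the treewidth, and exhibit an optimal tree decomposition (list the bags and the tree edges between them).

Treewidth 3.
One such decomposition:
Bags: B1 = {2, 3, 5, 8}  B2 = {2, 3, 7, 8}  B3 = {2, 7, 8, 9}  B4 = {2, 4, 7, 9}  B5 = {4, 6, 7, 9}  B6 = {1, 4, 6, 9}
Tree: B1–B2, B2–B3, B3–B4, B4–B5, B5–B6

Each bag holds 4 vertices, so the decomposition has width 3, which upper-bounds the treewidth. For the lower bound: the 4 vertex sets {3,5,8}, {2}, {7}, {1,4,6,9} are disjoint, each induces a connected subgraph, and every pair is joined by at least one edge of G. Contracting each set to a single vertex therefore yields K_{4} as a minor, and since treewidth is minor-monotone, tw(G) ≥ tw(K_{4}) = 3. Combining the bounds, tw(G) = 3.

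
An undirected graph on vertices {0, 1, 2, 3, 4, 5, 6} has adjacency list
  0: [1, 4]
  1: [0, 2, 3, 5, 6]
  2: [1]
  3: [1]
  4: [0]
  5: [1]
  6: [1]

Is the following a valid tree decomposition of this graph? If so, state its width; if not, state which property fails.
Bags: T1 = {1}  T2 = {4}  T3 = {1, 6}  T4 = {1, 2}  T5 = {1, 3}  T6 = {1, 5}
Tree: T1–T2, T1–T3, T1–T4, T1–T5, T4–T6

No — vertex 0 appears in no bag.

A tree decomposition must satisfy three properties: every vertex lies in some bag; for every edge, both endpoints lie together in some bag; and for every vertex, the bags containing it form a connected subtree. Here vertex 0 appears in no bag, so the decomposition is invalid.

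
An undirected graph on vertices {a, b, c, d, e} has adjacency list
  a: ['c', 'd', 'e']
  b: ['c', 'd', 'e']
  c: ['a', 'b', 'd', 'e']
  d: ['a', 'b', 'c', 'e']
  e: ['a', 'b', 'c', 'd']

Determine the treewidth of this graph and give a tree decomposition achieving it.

Treewidth 3.
Bags: B1 = {a, c, d, e}  B2 = {b, c, d, e}
Tree: B1–B2

Each bag holds 4 vertices, so the decomposition has width 3, which upper-bounds the treewidth. For the lower bound, the 4 vertices {a, c, d, e} are pairwise adjacent, and any tree decomposition puts a clique entirely inside one bag — forcing width ≥ 3. Hence tw(G) = 3 exactly.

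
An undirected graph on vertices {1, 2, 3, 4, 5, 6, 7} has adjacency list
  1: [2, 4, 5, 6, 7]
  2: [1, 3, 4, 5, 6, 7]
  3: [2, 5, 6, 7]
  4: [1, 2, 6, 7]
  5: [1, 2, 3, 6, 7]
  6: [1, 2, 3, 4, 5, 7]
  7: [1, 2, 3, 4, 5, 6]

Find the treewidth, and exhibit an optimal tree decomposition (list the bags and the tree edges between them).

Every bag has size at most 5, so the width is 5 − 1 = 4 and tw(G) ≤ 4. For the lower bound, the 5 vertices {1, 2, 4, 6, 7} are pairwise adjacent, and any tree decomposition puts a clique entirely inside one bag — forcing width ≥ 4. The upper and lower bounds meet at 4, so that is the treewidth.

Treewidth 4.
One such decomposition:
Bags: B1 = {1, 2, 5, 6, 7}  B2 = {1, 2, 4, 6, 7}  B3 = {2, 3, 5, 6, 7}
Tree: B1–B2, B1–B3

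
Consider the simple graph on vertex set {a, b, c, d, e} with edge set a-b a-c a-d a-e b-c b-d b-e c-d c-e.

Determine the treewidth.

A width-3 tree decomposition is:
Bags: B1 = {a, b, c, d}  B2 = {a, b, c, e}
Tree: B1–B2
Each bag holds 4 vertices, so the decomposition has width 3, which upper-bounds the treewidth. For the lower bound, the 4 vertices {a, b, c, d} are pairwise adjacent, and any tree decomposition puts a clique entirely inside one bag — forcing width ≥ 3. Combining the bounds, tw(G) = 3.

3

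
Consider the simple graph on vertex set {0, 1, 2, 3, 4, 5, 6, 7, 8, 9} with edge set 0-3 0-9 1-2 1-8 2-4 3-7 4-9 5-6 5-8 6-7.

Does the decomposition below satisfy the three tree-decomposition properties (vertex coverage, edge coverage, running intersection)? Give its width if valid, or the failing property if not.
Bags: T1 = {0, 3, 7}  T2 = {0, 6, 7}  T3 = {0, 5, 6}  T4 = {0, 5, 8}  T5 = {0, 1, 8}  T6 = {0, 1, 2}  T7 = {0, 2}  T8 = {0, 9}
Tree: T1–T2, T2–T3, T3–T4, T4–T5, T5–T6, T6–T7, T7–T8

A tree decomposition must satisfy three properties: every vertex lies in some bag; for every edge, both endpoints lie together in some bag; and for every vertex, the bags containing it form a connected subtree. Here vertex 4 appears in no bag, so the decomposition is invalid.

No — vertex 4 appears in no bag.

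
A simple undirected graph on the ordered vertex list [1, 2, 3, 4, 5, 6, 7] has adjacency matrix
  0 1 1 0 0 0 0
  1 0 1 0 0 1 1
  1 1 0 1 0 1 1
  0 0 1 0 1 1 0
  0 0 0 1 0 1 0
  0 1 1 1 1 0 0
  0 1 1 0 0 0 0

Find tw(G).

A width-2 tree decomposition is:
Bags: B1 = {2, 3, 7}  B2 = {2, 3, 6}  B3 = {3, 4, 6}  B4 = {4, 5, 6}  B5 = {1, 2, 3}
Tree: B1–B2, B2–B3, B3–B4, B1–B5
Each bag holds 3 vertices, so the decomposition has width 2, which upper-bounds the treewidth. Conversely, {1, 2, 3} is a clique of size 3, and the vertices of any clique must share a bag in every tree decomposition; so some bag has ≥ 3 vertices and tw(G) ≥ 2. Therefore the treewidth is 2.

2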